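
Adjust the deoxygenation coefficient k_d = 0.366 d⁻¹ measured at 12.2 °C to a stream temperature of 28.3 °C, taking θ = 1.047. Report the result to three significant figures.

k_d(T₂) = k_d(T₁) · θ^(T₂−T₁) = 0.366 × 1.047^(28.3−12.2)
= 0.366 × 1.047^16.1 = 0.366 × 2.095 = 0.7667 d⁻¹.

k_d ≈ 0.767 d⁻¹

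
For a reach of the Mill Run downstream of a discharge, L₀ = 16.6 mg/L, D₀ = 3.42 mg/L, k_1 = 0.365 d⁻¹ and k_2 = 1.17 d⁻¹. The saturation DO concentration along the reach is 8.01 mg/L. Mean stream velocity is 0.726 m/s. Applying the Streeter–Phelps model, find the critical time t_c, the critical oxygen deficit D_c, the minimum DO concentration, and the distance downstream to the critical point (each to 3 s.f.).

At the critical point dD/dt = 0, so k_1 L₀ e^(−k_1 t) = k_2 D. Substituting D(t) from the Streeter–Phelps equation and solving for t gives
t_c = ln[(k_2/k_1)(1 − D₀(k_2−k_1)/(k_1 L₀))] / (k_2−k_1).
Here k_2−k_1 = 0.8050 d⁻¹ and 1 − D₀(k_2−k_1)/(k_1 L₀) = 1 − 3.42×0.8050/(0.365×16.6) = 0.5456, so
t_c = ln(3.205 × 0.5456) / 0.8050 = 0.5590 / 0.8050 = 0.6944 d.
D_c = (k_1/k_2) L₀ e^(−k_1 t_c) = (0.365/1.17) × 16.6 × e^(−0.365×0.6944) = 0.3120 × 16.6 × 0.7761 = 4.019 mg/L.
Minimum DO = C_s − D_c = 8.01 − 4.019 = 3.991 mg/L.
x_c = v t_c = 0.726 m/s × 0.6944 d × 86400 s/d = 43560 m ≈ 43.6 km.

t_c ≈ 0.694 d; D_c ≈ 4.02 mg/L; min DO ≈ 3.99 mg/L; x_c ≈ 43.6 km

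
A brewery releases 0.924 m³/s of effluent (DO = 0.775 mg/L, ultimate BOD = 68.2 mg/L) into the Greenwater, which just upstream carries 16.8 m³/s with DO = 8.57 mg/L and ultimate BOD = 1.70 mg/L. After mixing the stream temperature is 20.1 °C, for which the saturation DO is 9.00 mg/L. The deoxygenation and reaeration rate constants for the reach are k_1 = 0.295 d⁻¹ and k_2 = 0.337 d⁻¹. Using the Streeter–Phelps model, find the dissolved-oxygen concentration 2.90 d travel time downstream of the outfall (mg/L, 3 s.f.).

DO ≈ 6.92 mg/L

Mixed DO = (16.8×8.57 + 0.924×0.775)/(16.8+0.924) = 144.7/17.72 = 8.164 mg/L.
Mixed L₀ = (16.8×1.70 + 0.924×68.2)/(17.72) = 91.58/17.72 = 5.167 mg/L.
Initial deficit D₀ = C_s − DO₀ = 9.00 − 8.164 = 0.8364 mg/L.
D(2.90) = [0.295×5.167/(0.337−0.295)](e^(−0.295×2.90) − e^(−0.337×2.90)) + 0.8364 e^(−0.337×2.90)
= 36.29 × (0.4251 − 0.3763) + 0.8364 × 0.3763 = 2.084 mg/L.
DO = 9.00 − 2.084 = 6.916 mg/L.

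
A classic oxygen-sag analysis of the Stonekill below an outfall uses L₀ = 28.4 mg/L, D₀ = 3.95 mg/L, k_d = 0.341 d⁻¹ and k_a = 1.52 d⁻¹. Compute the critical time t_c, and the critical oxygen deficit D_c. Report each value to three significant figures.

t_c ≈ 0.712 d; D_c ≈ 5.00 mg/L

At the critical point dD/dt = 0, so k_d L₀ e^(−k_d t) = k_a D. Substituting D(t) from the Streeter–Phelps equation and solving for t gives
t_c = ln[(k_a/k_d)(1 − D₀(k_a−k_d)/(k_d L₀))] / (k_a−k_d).
Here k_a−k_d = 1.179 d⁻¹ and 1 − D₀(k_a−k_d)/(k_d L₀) = 1 − 3.95×1.179/(0.341×28.4) = 0.5191, so
t_c = ln(4.457 × 0.5191) / 1.179 = 0.8390 / 1.179 = 0.7116 d.
L(t_c) = L₀ e^(−k_d t_c) = 28.4 × 0.7845 = 22.28 mg/L, and at the critical point k_a D_c = k_d L, so D_c = (0.341/1.52) × 22.28 = 4.999 mg/L.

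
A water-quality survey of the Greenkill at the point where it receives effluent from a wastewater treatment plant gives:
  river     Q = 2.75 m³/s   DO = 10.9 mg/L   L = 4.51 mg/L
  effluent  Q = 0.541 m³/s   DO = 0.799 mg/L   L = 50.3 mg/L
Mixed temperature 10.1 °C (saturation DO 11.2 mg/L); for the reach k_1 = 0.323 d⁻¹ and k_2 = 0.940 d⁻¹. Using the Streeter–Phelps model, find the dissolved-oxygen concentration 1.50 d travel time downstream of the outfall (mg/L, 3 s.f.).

Mixed DO = (2.75×10.9 + 0.541×0.799)/(2.75+0.541) = 30.41/3.291 = 9.240 mg/L.
Mixed L₀ = (2.75×4.51 + 0.541×50.3)/(3.291) = 39.61/3.291 = 12.04 mg/L.
Initial deficit D₀ = C_s − DO₀ = 11.2 − 9.240 = 1.960 mg/L.
D(1.50) = [0.323×12.04/(0.940−0.323)](e^(−0.323×1.50) − e^(−0.940×1.50)) + 1.960 e^(−0.940×1.50)
= 6.302 × (0.6160 − 0.2441) + 1.960 × 0.2441 = 2.822 mg/L.
DO = 11.2 − 2.822 = 8.378 mg/L.

DO ≈ 8.38 mg/L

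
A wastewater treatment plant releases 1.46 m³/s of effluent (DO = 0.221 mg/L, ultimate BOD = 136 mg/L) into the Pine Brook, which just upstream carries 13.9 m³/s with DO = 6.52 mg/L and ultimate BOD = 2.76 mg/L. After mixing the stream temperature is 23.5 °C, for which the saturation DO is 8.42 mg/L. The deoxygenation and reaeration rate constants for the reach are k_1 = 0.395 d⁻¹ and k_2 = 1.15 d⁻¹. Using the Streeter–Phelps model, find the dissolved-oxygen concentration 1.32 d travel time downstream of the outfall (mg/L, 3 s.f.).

DO ≈ 4.85 mg/L

Mixed DO = (13.9×6.52 + 1.46×0.221)/(13.9+1.46) = 90.95/15.36 = 5.921 mg/L.
Mixed L₀ = (13.9×2.76 + 1.46×136)/(15.36) = 236.9/15.36 = 15.42 mg/L.
Initial deficit D₀ = C_s − DO₀ = 8.42 − 5.921 = 2.499 mg/L.
D(1.32) = [0.395×15.42/(1.15−0.395)](e^(−0.395×1.32) − e^(−1.15×1.32)) + 2.499 e^(−1.15×1.32)
= 8.070 × (0.5937 − 0.2191) + 2.499 × 0.2191 = 3.570 mg/L.
DO = 8.42 − 3.570 = 4.850 mg/L.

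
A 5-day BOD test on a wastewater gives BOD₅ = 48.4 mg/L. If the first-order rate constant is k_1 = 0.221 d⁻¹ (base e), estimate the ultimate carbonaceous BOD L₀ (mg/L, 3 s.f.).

L₀ ≈ 72.4 mg/L

BOD₅ = L₀(1 − e^(−5k_1)) ⇒ L₀ = BOD₅ / (1 − e^(−5×0.221))
= 48.4 / (1 − 0.3312) = 48.4 / 0.6688 = 72.37 mg/L.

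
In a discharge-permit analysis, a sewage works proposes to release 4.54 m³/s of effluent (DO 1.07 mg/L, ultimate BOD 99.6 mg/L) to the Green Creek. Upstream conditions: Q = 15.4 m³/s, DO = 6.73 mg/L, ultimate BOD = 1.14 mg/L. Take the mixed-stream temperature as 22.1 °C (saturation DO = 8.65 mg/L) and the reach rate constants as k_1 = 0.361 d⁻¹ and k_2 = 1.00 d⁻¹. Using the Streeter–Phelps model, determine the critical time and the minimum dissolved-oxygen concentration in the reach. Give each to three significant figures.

t_c ≈ 1.16 d; minimum DO ≈ 3.06 mg/L

Mixed DO = (15.4×6.73 + 4.54×1.07)/(15.4+4.54) = 108.5/19.94 = 5.441 mg/L.
Mixed L₀ = (15.4×1.14 + 4.54×99.6)/(19.94) = 469.7/19.94 = 23.56 mg/L.
Initial deficit D₀ = C_s − DO₀ = 8.65 − 5.441 = 3.209 mg/L.
t_c = (1/0.6390) ln[(1.00/0.361)(1 − 3.209×0.6390/(0.361×23.56))] = 1.565 × ln(2.102) = 1.163 d.
D_c = (0.361/1.00) × 23.56 × e^(−0.361×1.163) = 0.3610 × 23.56 × 0.6572 = 5.589 mg/L.
Minimum DO = 8.65 − 5.589 = 3.061 mg/L.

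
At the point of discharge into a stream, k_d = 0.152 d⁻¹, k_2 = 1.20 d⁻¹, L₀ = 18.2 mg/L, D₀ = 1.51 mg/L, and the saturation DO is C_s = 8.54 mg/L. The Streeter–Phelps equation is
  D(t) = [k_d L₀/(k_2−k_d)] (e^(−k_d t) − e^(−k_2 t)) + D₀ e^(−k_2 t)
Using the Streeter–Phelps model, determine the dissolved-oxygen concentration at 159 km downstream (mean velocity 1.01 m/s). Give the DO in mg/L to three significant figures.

DO ≈ 6.67 mg/L

Travel time t = x/v = 159 km / (1.01 m/s) = 159000 m / 1.01 m/s = 157400 s = 1.822 d.
k_d L₀/(k_2−k_d) = 0.152×18.2/(1.20−0.152) = 2.766/1.048 = 2.640 mg/L.
e^(−k_d t) = e^(−0.152×1.822) = 0.7581; e^(−k_2 t) = e^(−1.20×1.822) = 0.1123.
D = 2.640 × (0.7581 − 0.1123) + 1.51 × 0.1123 = 1.705 + 0.1696 = 1.874 mg/L.
DO = C_s − D = 8.54 − 1.874 = 6.666 mg/L.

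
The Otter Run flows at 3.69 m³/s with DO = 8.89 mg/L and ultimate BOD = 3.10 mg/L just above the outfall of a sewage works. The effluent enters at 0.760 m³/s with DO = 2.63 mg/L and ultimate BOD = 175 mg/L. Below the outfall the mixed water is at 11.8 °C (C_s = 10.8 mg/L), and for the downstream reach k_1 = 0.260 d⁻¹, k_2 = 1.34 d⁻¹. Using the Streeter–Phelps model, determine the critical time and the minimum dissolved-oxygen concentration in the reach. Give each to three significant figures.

Mixed DO = (3.69×8.89 + 0.760×2.63)/(3.69+0.760) = 34.80/4.450 = 7.821 mg/L.
Mixed L₀ = (3.69×3.10 + 0.760×175)/(4.450) = 144.4/4.450 = 32.46 mg/L.
Initial deficit D₀ = C_s − DO₀ = 10.8 − 7.821 = 2.979 mg/L.
t_c = (1/1.080) ln[(1.34/0.260)(1 − 2.979×1.080/(0.260×32.46))] = 0.9259 × ln(3.189) = 1.074 d.
D_c = (0.260/1.34) × 32.46 × e^(−0.260×1.074) = 0.1940 × 32.46 × 0.7564 = 4.764 mg/L.
Minimum DO = 10.8 − 4.764 = 6.036 mg/L.

t_c ≈ 1.07 d; minimum DO ≈ 6.04 mg/L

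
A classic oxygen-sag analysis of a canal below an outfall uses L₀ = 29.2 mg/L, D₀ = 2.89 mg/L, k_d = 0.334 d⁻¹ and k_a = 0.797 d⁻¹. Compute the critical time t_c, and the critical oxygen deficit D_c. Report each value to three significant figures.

t_c = [1/(k_a−k_d)] ln[(k_a/k_d)(1 − D₀(k_a−k_d)/(k_d L₀))]
= [1/(0.797−0.334)] ln[(0.797/0.334)(1 − 2.89×0.4630/(0.334×29.2))]
= (1/0.4630) ln[2.386 × 0.8628] = 2.160 × ln(2.059) = 2.160 × 0.7221 = 1.560 d.
L(t_c) = L₀ e^(−k_d t_c) = 29.2 × 0.5940 = 17.34 mg/L, and at the critical point k_a D_c = k_d L, so D_c = (0.334/0.797) × 17.34 = 7.268 mg/L.

t_c ≈ 1.56 d; D_c ≈ 7.27 mg/L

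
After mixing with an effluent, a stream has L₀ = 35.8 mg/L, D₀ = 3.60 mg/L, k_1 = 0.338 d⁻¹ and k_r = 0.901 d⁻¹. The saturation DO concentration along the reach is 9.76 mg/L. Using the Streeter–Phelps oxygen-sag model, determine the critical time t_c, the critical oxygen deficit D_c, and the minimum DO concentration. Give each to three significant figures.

t_c ≈ 1.42 d; D_c ≈ 8.32 mg/L; min DO ≈ 1.44 mg/L

t_c = [1/(k_r−k_1)] ln[(k_r/k_1)(1 − D₀(k_r−k_1)/(k_1 L₀))]
= [1/(0.901−0.338)] ln[(0.901/0.338)(1 − 3.60×0.5630/(0.338×35.8))]
= (1/0.5630) ln[2.666 × 0.8325] = 1.776 × ln(2.219) = 1.776 × 0.7971 = 1.416 d.
D_c = (k_1/k_r) L₀ e^(−k_1 t_c) = (0.338/0.901) × 35.8 × e^(−0.338×1.416) = 0.3751 × 35.8 × 0.6197 = 8.322 mg/L.
Minimum DO = C_s − D_c = 9.76 − 8.322 = 1.438 mg/L.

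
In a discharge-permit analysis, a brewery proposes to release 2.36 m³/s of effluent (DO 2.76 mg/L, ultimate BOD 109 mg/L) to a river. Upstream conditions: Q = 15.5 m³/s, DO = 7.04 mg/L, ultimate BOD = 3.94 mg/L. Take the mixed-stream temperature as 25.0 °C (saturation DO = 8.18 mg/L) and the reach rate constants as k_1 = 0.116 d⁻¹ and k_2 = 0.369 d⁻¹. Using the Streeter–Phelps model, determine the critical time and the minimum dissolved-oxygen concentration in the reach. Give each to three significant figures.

t_c ≈ 3.65 d; minimum DO ≈ 4.51 mg/L

Mixed DO = (15.5×7.04 + 2.36×2.76)/(15.5+2.36) = 115.6/17.86 = 6.474 mg/L.
Mixed L₀ = (15.5×3.94 + 2.36×109)/(17.86) = 318.3/17.86 = 17.82 mg/L.
Initial deficit D₀ = C_s − DO₀ = 8.18 − 6.474 = 1.706 mg/L.
t_c = (1/0.2530) ln[(0.369/0.116)(1 − 1.706×0.2530/(0.116×17.82))] = 3.953 × ln(2.517) = 3.649 d.
D_c = (0.116/0.369) × 17.82 × e^(−0.116×3.649) = 0.3144 × 17.82 × 0.6549 = 3.669 mg/L.
Minimum DO = 8.18 − 3.669 = 4.511 mg/L.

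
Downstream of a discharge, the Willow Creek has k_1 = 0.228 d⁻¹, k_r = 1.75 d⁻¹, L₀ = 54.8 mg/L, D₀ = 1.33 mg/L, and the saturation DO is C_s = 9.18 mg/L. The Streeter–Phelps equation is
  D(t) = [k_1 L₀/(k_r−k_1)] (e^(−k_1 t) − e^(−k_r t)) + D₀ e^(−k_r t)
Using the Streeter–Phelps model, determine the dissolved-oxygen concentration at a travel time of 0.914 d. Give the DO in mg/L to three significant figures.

k_1 L₀/(k_r−k_1) = 0.228×54.8/(1.75−0.228) = 12.49/1.522 = 8.209 mg/L.
e^(−k_1 t) = e^(−0.228×0.9140) = 0.8119; e^(−k_r t) = e^(−1.75×0.9140) = 0.2020.
D = 8.209 × (0.8119 − 0.2020) + 1.33 × 0.2020 = 5.007 + 0.2687 = 5.275 mg/L.
DO = C_s − D = 9.18 − 5.275 = 3.905 mg/L.

DO ≈ 3.90 mg/L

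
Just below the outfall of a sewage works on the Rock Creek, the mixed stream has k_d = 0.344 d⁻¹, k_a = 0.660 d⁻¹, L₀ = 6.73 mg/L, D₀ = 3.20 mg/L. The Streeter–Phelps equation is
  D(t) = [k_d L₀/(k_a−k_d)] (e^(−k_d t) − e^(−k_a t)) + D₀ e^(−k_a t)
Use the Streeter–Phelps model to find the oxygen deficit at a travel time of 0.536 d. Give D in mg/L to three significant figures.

D ≈ 3.20 mg/L

k_d L₀/(k_a−k_d) = 0.344×6.73/(0.660−0.344) = 2.315/0.3160 = 7.326 mg/L.
e^(−k_d t) = e^(−0.344×0.5360) = 0.8316; e^(−k_a t) = e^(−0.660×0.5360) = 0.7020.
D = 7.326 × (0.8316 − 0.7020) + 3.20 × 0.7020 = 0.9493 + 2.247 = 3.196 mg/L.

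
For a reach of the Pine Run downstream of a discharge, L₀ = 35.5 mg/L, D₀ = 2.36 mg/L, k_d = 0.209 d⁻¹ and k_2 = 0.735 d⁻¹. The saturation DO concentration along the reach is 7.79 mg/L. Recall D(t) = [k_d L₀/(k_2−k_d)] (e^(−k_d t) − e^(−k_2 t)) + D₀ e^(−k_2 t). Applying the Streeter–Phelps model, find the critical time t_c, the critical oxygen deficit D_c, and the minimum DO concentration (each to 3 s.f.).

t_c ≈ 2.04 d; D_c ≈ 6.59 mg/L; min DO ≈ 1.20 mg/L

With k_2/k_d = 3.517 and 1 − D₀(k_2−k_d)/(k_d L₀) = 0.8327,
t_c = ln(3.517 × 0.8327) / (0.735 − 0.209) = ln(2.928) / 0.5260 = 1.074/0.5260 = 2.043 d.
D_c = (k_d/k_2) L₀ e^(−k_d t_c) = (0.209/0.735) × 35.5 × e^(−0.209×2.043) = 0.2844 × 35.5 × 0.6525 = 6.587 mg/L.
Minimum DO = C_s − D_c = 7.79 − 6.587 = 1.203 mg/L.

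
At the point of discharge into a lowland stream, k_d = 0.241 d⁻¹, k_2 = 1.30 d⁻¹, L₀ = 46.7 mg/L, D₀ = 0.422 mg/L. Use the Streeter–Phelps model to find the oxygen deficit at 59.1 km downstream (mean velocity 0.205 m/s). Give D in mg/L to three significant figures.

Travel time t = x/v = 59.1 km / (0.205 m/s) = 59100 m / 0.205 m/s = 288300 s = 3.337 d.
k_d L₀/(k_2−k_d) = 0.241×46.7/(1.30−0.241) = 11.25/1.059 = 10.63 mg/L.
e^(−k_d t) = e^(−0.241×3.337) = 0.4475; e^(−k_2 t) = e^(−1.30×3.337) = 0.01307.
D = 10.63 × (0.4475 − 0.01307) + 0.422 × 0.01307 = 4.617 + 0.005514 = 4.622 mg/L.

D ≈ 4.62 mg/L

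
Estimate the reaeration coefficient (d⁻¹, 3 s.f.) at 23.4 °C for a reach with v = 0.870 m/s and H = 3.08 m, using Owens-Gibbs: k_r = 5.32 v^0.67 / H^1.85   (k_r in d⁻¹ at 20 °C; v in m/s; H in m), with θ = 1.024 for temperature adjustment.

k_r(20) = 5.32 × 0.870^0.67 / 3.08^1.85 = 5.32 × 0.9109 / 8.013 = 0.6047 d⁻¹.
k_r(23.4) = 0.6047 × 1.024^(23.4−20) = 0.6047 × 1.084 = 0.6555 d⁻¹.

k_r ≈ 0.656 d⁻¹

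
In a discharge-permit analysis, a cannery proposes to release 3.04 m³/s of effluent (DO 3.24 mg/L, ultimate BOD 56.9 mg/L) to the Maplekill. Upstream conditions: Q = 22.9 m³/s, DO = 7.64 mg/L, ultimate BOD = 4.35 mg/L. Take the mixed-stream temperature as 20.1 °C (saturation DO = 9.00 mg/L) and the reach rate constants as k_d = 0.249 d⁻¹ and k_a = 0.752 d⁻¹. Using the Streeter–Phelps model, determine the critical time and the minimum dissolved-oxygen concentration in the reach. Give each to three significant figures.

t_c ≈ 1.31 d; minimum DO ≈ 6.49 mg/L

Mixed DO = (22.9×7.64 + 3.04×3.24)/(22.9+3.04) = 184.8/25.94 = 7.124 mg/L.
Mixed L₀ = (22.9×4.35 + 3.04×56.9)/(25.94) = 272.6/25.94 = 10.51 mg/L.
Initial deficit D₀ = C_s − DO₀ = 9.00 − 7.124 = 1.876 mg/L.
t_c = (1/0.5030) ln[(0.752/0.249)(1 − 1.876×0.5030/(0.249×10.51))] = 1.988 × ln(1.931) = 1.308 d.
D_c = (0.249/0.752) × 10.51 × e^(−0.249×1.308) = 0.3311 × 10.51 × 0.7220 = 2.512 mg/L.
Minimum DO = 9.00 − 2.512 = 6.488 mg/L.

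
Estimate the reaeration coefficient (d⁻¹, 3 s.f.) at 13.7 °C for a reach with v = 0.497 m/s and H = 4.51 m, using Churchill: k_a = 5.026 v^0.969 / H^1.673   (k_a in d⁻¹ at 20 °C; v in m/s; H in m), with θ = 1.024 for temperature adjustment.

k_a(20) = 5.026 × 0.497^0.969 / 4.51^1.673 = 5.026 × 0.5079 / 12.43 = 0.2054 d⁻¹.
k_a(13.7) = 0.2054 × 1.024^(13.7−20) = 0.2054 × 0.8612 = 0.1769 d⁻¹.

k_a ≈ 0.177 d⁻¹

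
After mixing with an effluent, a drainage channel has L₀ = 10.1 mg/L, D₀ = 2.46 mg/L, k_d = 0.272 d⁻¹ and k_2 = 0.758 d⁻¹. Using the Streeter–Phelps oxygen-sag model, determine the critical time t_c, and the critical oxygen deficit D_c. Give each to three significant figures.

t_c ≈ 0.933 d; D_c ≈ 2.81 mg/L

t_c = [1/(k_2−k_d)] ln[(k_2/k_d)(1 − D₀(k_2−k_d)/(k_d L₀))]
= [1/(0.758−0.272)] ln[(0.758/0.272)(1 − 2.46×0.4860/(0.272×10.1))]
= (1/0.4860) ln[2.787 × 0.5648] = 2.058 × ln(1.574) = 2.058 × 0.4536 = 0.9334 d.
L(t_c) = L₀ e^(−k_d t_c) = 10.1 × 0.7758 = 7.835 mg/L, and at the critical point k_2 D_c = k_d L, so D_c = (0.272/0.758) × 7.835 = 2.812 mg/L.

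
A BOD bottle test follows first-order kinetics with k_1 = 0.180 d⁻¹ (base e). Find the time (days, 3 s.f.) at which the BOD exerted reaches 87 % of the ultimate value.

t ≈ 11.3 d

y/L₀ = 1 − e^(−k_1 t) = 0.87 ⇒ e^(−k_1 t) = 0.130
t = −ln(0.130) / 0.180 = 2.040 / 0.180 = 11.33 d.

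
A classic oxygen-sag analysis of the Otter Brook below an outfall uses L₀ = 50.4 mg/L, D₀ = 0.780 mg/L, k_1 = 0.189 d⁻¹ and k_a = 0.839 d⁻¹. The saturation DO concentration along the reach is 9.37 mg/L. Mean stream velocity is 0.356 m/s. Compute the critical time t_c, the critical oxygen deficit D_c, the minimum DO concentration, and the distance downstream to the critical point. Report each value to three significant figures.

With k_a/k_1 = 4.439 and 1 − D₀(k_a−k_1)/(k_1 L₀) = 0.9468,
t_c = ln(4.439 × 0.9468) / (0.839 − 0.189) = ln(4.203) / 0.6500 = 1.436/0.6500 = 2.209 d.
D_c = (k_1/k_a) L₀ e^(−k_1 t_c) = (0.189/0.839) × 50.4 × e^(−0.189×2.209) = 0.2253 × 50.4 × 0.6587 = 7.479 mg/L.
Minimum DO = C_s − D_c = 9.37 − 7.479 = 1.891 mg/L.
x_c = v t_c = 0.356 m/s × 2.209 d × 86400 s/d = 67940 m ≈ 67.9 km.

t_c ≈ 2.21 d; D_c ≈ 7.48 mg/L; min DO ≈ 1.89 mg/L; x_c ≈ 67.9 km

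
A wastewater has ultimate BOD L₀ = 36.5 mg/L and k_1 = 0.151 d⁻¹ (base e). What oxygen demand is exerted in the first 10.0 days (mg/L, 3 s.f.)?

y_t = L₀(1 − e^(−k_1 t)) = 36.5 × (1 − e^(−0.151×10.0))
= 36.5 × (1 − 0.2209) = 36.5 × 0.7791 = 28.44 mg/L.

y ≈ 28.4 mg/L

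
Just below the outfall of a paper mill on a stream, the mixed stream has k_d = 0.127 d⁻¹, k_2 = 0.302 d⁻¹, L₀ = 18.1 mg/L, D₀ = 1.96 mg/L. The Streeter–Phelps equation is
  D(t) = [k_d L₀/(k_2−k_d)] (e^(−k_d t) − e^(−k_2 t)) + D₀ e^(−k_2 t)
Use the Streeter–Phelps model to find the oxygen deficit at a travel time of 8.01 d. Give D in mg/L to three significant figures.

k_d L₀/(k_2−k_d) = 0.127×18.1/(0.302−0.127) = 2.299/0.1750 = 13.14 mg/L.
e^(−k_d t) = e^(−0.127×8.010) = 0.3616; e^(−k_2 t) = e^(−0.302×8.010) = 0.08901.
D = 13.14 × (0.3616 − 0.08901) + 1.96 × 0.08901 = 3.580 + 0.1745 = 3.755 mg/L.

D ≈ 3.75 mg/L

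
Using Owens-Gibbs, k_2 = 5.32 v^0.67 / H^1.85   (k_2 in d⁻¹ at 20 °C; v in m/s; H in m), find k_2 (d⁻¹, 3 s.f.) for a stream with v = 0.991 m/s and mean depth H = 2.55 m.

k_2 = 5.32 × 0.991^0.67 / 2.55^1.85 = 5.32 × 0.9940 / 5.651 = 0.9358 d⁻¹.

k_2 ≈ 0.936 d⁻¹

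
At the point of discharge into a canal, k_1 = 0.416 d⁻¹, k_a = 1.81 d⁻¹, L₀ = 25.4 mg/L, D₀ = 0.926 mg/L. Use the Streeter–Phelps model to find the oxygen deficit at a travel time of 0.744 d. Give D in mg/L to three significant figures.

D ≈ 3.83 mg/L

k_1 L₀/(k_a−k_1) = 0.416×25.4/(1.81−0.416) = 10.57/1.394 = 7.580 mg/L.
e^(−k_1 t) = e^(−0.416×0.7440) = 0.7338; e^(−k_a t) = e^(−1.81×0.7440) = 0.2601.
D = 7.580 × (0.7338 − 0.2601) + 0.926 × 0.2601 = 3.591 + 0.2409 = 3.831 mg/L.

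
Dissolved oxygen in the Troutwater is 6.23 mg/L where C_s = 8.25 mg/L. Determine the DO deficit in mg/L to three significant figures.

D = C_s − C = 8.25 − 6.23 = 2.02 mg/L.

D ≈ 2.02 mg/L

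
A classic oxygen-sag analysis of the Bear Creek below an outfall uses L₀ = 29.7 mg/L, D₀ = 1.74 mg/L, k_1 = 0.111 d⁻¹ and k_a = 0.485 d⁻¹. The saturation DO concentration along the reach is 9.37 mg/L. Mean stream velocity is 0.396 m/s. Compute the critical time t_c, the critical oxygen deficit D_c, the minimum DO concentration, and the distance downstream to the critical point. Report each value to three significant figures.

t_c ≈ 3.35 d; D_c ≈ 4.68 mg/L; min DO ≈ 4.69 mg/L; x_c ≈ 115 km

With k_a/k_1 = 4.369 and 1 − D₀(k_a−k_1)/(k_1 L₀) = 0.8026,
t_c = ln(4.369 × 0.8026) / (0.485 − 0.111) = ln(3.507) / 0.3740 = 1.255/0.3740 = 3.355 d.
D_c = (k_1/k_a) L₀ e^(−k_1 t_c) = (0.111/0.485) × 29.7 × e^(−0.111×3.355) = 0.2289 × 29.7 × 0.6891 = 4.684 mg/L.
Minimum DO = C_s − D_c = 9.37 − 4.684 = 4.686 mg/L.
x_c = v t_c = 0.396 m/s × 3.355 d × 86400 s/d = 114800 m ≈ 115 km.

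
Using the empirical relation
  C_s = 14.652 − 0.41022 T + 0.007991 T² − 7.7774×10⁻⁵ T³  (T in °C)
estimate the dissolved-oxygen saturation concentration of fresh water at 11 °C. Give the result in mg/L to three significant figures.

C_s = 14.652 − 0.41022×11 + 0.007991×11² − 7.7774×10⁻⁵×11³ = 11.00 mg/L.

C_s ≈ 11.0 mg/L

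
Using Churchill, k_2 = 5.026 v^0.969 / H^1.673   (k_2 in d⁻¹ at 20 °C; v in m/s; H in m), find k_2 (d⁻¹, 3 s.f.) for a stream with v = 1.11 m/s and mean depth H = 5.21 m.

k_2 ≈ 0.351 d⁻¹

k_2 = 5.026 × 1.11^0.969 / 5.21^1.673 = 5.026 × 1.106 / 15.82 = 0.3515 d⁻¹.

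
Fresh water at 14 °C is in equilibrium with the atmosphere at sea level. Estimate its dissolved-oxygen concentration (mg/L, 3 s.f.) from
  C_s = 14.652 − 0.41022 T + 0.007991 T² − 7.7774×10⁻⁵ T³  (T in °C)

C_s ≈ 10.3 mg/L

C_s = 14.652 − 0.41022×14 + 0.007991×14² − 7.7774×10⁻⁵×14³ = 10.26 mg/L.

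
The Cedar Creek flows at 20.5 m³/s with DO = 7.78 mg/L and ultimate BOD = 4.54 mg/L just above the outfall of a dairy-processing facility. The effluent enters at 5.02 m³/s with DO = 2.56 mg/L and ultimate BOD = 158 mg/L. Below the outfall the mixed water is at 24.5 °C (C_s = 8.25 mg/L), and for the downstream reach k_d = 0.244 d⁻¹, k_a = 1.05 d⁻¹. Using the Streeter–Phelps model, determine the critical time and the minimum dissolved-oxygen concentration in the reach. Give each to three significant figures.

Mixed DO = (20.5×7.78 + 5.02×2.56)/(20.5+5.02) = 172.3/25.52 = 6.753 mg/L.
Mixed L₀ = (20.5×4.54 + 5.02×158)/(25.52) = 886.2/25.52 = 34.73 mg/L.
Initial deficit D₀ = C_s − DO₀ = 8.25 − 6.753 = 1.497 mg/L.
t_c = (1/0.8060) ln[(1.05/0.244)(1 − 1.497×0.8060/(0.244×34.73))] = 1.241 × ln(3.691) = 1.620 d.
D_c = (0.244/1.05) × 34.73 × e^(−0.244×1.620) = 0.2324 × 34.73 × 0.6735 = 5.435 mg/L.
Minimum DO = 8.25 − 5.435 = 2.815 mg/L.

t_c ≈ 1.62 d; minimum DO ≈ 2.82 mg/L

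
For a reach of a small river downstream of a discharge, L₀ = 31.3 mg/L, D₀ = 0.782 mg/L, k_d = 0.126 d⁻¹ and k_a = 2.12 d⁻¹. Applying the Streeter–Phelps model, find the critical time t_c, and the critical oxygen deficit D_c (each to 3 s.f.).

With k_a/k_d = 16.83 and 1 − D₀(k_a−k_d)/(k_d L₀) = 0.6046,
t_c = ln(16.83 × 0.6046) / (2.12 − 0.126) = ln(10.17) / 1.994 = 2.320/1.994 = 1.163 d.
D_c = (k_d/k_a) L₀ e^(−k_d t_c) = (0.126/2.12) × 31.3 × e^(−0.126×1.163) = 0.05943 × 31.3 × 0.8637 = 1.607 mg/L.

t_c ≈ 1.16 d; D_c ≈ 1.61 mg/L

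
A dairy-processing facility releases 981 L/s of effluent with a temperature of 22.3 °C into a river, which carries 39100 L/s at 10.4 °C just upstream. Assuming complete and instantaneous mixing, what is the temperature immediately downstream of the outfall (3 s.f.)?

10.7 °C

Flow-weighted mixing: C = (Q_r C_r + Q_w C_w)/(Q_r + Q_w)
= (39100×10.4 + 981×22.3)/(39100 + 981) = 428500/40080 = 10.69 °C.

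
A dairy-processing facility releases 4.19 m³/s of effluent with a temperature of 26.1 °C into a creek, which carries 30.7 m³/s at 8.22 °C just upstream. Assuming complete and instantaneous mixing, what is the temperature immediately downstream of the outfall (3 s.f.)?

Flow-weighted mixing: C = (Q_r C_r + Q_w C_w)/(Q_r + Q_w)
= (30.7×8.22 + 4.19×26.1)/(30.7 + 4.19) = 361.7/34.89 = 10.37 °C.

10.4 °C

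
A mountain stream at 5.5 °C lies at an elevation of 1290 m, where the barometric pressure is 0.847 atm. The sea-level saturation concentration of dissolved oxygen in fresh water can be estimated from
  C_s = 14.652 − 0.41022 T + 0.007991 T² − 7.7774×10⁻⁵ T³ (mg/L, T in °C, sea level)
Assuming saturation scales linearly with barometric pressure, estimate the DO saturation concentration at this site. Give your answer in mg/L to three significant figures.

C_s ≈ 10.7 mg/L

At sea level: C_s = 14.652 − 0.41022×5.5 + 0.007991×5.5² − 7.7774×10⁻⁵×5.5³ = 12.62 mg/L.
Pressure correction: C_s' = 12.62 × 0.847 = 10.69 mg/L.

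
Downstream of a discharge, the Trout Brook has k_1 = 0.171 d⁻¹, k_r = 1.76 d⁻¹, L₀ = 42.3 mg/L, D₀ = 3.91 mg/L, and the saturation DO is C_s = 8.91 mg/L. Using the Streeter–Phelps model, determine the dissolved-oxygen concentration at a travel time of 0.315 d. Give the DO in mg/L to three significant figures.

k_1 L₀/(k_r−k_1) = 0.171×42.3/(1.76−0.171) = 7.233/1.589 = 4.552 mg/L.
e^(−k_1 t) = e^(−0.171×0.3150) = 0.9476; e^(−k_r t) = e^(−1.76×0.3150) = 0.5744.
D = 4.552 × (0.9476 − 0.5744) + 3.91 × 0.5744 = 1.699 + 2.246 = 3.945 mg/L.
DO = C_s − D = 8.91 − 3.945 = 4.965 mg/L.

DO ≈ 4.97 mg/L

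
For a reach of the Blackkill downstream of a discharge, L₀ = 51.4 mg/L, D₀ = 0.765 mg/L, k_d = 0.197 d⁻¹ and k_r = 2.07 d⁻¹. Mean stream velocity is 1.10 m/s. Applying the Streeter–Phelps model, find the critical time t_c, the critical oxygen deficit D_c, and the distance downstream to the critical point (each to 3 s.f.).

t_c = [1/(k_r−k_d)] ln[(k_r/k_d)(1 − D₀(k_r−k_d)/(k_d L₀))]
= [1/(2.07−0.197)] ln[(2.07/0.197)(1 − 0.765×1.873/(0.197×51.4))]
= (1/1.873) ln[10.51 × 0.8585] = 0.5339 × ln(9.021) = 0.5339 × 2.200 = 1.174 d.
D_c = (k_d/k_r) L₀ e^(−k_d t_c) = (0.197/2.07) × 51.4 × e^(−0.197×1.174) = 0.09517 × 51.4 × 0.7935 = 3.881 mg/L.
x_c = v t_c = 1.10 m/s × 1.174 d × 86400 s/d = 111600 m ≈ 112 km.

t_c ≈ 1.17 d; D_c ≈ 3.88 mg/L; x_c ≈ 112 km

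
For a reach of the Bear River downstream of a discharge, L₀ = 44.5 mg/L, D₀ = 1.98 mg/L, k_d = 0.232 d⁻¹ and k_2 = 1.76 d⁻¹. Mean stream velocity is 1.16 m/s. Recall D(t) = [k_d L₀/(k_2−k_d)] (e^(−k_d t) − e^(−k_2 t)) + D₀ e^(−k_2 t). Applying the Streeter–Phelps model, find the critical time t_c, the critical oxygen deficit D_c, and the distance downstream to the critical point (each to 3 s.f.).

t_c ≈ 1.10 d; D_c ≈ 4.55 mg/L; x_c ≈ 110 km

With k_2/k_d = 7.586 and 1 − D₀(k_2−k_d)/(k_d L₀) = 0.7070,
t_c = ln(7.586 × 0.7070) / (1.76 − 0.232) = ln(5.363) / 1.528 = 1.680/1.528 = 1.099 d.
D_c = (k_d/k_2) L₀ e^(−k_d t_c) = (0.232/1.76) × 44.5 × e^(−0.232×1.099) = 0.1318 × 44.5 × 0.7749 = 4.546 mg/L.
x_c = v t_c = 1.16 m/s × 1.099 d × 86400 s/d = 110200 m ≈ 110 km.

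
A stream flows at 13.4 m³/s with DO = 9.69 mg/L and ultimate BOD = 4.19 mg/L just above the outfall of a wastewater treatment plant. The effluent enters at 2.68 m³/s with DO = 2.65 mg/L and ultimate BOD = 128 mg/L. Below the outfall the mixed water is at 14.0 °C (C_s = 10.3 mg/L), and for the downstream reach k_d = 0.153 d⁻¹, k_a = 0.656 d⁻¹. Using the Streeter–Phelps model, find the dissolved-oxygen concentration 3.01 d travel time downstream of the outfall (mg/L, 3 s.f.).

Mixed DO = (13.4×9.69 + 2.68×2.65)/(13.4+2.68) = 136.9/16.08 = 8.517 mg/L.
Mixed L₀ = (13.4×4.19 + 2.68×128)/(16.08) = 399.2/16.08 = 24.82 mg/L.
Initial deficit D₀ = C_s − DO₀ = 10.3 − 8.517 = 1.783 mg/L.
D(3.01) = [0.153×24.82/(0.656−0.153)](e^(−0.153×3.01) − e^(−0.656×3.01)) + 1.783 e^(−0.656×3.01)
= 7.551 × (0.6309 − 0.1388) + 1.783 × 0.1388 = 3.964 mg/L.
DO = 10.3 − 3.964 = 6.336 mg/L.

DO ≈ 6.34 mg/L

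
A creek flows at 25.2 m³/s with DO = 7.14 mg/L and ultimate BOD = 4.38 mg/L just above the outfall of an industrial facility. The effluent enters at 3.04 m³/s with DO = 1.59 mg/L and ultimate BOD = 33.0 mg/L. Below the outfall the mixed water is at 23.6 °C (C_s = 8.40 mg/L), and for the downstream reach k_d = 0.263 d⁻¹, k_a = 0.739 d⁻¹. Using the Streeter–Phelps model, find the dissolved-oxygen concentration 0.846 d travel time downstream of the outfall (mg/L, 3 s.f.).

Mixed DO = (25.2×7.14 + 3.04×1.59)/(25.2+3.04) = 184.8/28.24 = 6.543 mg/L.
Mixed L₀ = (25.2×4.38 + 3.04×33.0)/(28.24) = 210.7/28.24 = 7.461 mg/L.
Initial deficit D₀ = C_s − DO₀ = 8.40 − 6.543 = 1.857 mg/L.
D(0.846) = [0.263×7.461/(0.739−0.263)](e^(−0.263×0.846) − e^(−0.739×0.846)) + 1.857 e^(−0.739×0.846)
= 4.122 × (0.8005 − 0.5352) + 1.857 × 0.5352 = 2.088 mg/L.
DO = 8.40 − 2.088 = 6.312 mg/L.

DO ≈ 6.31 mg/L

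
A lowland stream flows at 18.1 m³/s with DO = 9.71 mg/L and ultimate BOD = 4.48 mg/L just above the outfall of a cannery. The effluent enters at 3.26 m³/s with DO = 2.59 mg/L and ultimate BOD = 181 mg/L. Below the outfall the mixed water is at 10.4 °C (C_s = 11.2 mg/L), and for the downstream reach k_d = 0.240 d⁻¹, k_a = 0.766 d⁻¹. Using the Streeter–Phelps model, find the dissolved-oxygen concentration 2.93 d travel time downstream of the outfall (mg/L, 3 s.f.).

Mixed DO = (18.1×9.71 + 3.26×2.59)/(18.1+3.26) = 184.2/21.36 = 8.623 mg/L.
Mixed L₀ = (18.1×4.48 + 3.26×181)/(21.36) = 671.1/21.36 = 31.42 mg/L.
Initial deficit D₀ = C_s − DO₀ = 11.2 − 8.623 = 2.577 mg/L.
D(2.93) = [0.240×31.42/(0.766−0.240)](e^(−0.240×2.93) − e^(−0.766×2.93)) + 2.577 e^(−0.766×2.93)
= 14.34 × (0.4950 − 0.1060) + 2.577 × 0.1060 = 5.850 mg/L.
DO = 11.2 − 5.850 = 5.350 mg/L.

DO ≈ 5.35 mg/L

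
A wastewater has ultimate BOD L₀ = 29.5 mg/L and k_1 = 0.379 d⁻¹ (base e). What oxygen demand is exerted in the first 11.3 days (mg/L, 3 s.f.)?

y_t = L₀(1 − e^(−k_1 t)) = 29.5 × (1 − e^(−0.379×11.3))
= 29.5 × (1 − 0.01381) = 29.5 × 0.9862 = 29.09 mg/L.

y ≈ 29.1 mg/L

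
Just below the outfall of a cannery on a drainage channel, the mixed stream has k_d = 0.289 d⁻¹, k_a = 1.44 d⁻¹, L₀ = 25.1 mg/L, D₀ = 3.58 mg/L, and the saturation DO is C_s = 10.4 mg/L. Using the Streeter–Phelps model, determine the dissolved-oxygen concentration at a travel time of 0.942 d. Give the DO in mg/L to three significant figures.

k_d L₀/(k_a−k_d) = 0.289×25.1/(1.44−0.289) = 7.254/1.151 = 6.302 mg/L.
e^(−k_d t) = e^(−0.289×0.9420) = 0.7617; e^(−k_a t) = e^(−1.44×0.9420) = 0.2576.
D = 6.302 × (0.7617 − 0.2576) + 3.58 × 0.2576 = 3.177 + 0.9221 = 4.099 mg/L.
DO = C_s − D = 10.4 − 4.099 = 6.301 mg/L.

DO ≈ 6.30 mg/L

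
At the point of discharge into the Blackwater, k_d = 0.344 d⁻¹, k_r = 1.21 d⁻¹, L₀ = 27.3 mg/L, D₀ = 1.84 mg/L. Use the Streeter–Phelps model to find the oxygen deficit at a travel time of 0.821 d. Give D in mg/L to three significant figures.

D ≈ 4.84 mg/L

k_d L₀/(k_r−k_d) = 0.344×27.3/(1.21−0.344) = 9.391/0.8660 = 10.84 mg/L.
e^(−k_d t) = e^(−0.344×0.8210) = 0.7540; e^(−k_r t) = e^(−1.21×0.8210) = 0.3703.
D = 10.84 × (0.7540 − 0.3703) + 1.84 × 0.3703 = 4.160 + 0.6814 = 4.842 mg/L.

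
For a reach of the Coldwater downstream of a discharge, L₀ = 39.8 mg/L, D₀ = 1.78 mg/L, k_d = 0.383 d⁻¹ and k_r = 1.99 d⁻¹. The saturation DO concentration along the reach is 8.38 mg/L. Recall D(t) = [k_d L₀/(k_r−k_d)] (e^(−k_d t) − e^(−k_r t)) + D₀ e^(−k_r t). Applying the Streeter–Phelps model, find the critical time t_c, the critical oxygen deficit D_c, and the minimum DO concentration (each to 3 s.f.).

With k_r/k_d = 5.196 and 1 − D₀(k_r−k_d)/(k_d L₀) = 0.8123,
t_c = ln(5.196 × 0.8123) / (1.99 − 0.383) = ln(4.221) / 1.607 = 1.440/1.607 = 0.8961 d.
D_c = (k_d/k_r) L₀ e^(−k_d t_c) = (0.383/1.99) × 39.8 × e^(−0.383×0.8961) = 0.1925 × 39.8 × 0.7095 = 5.435 mg/L.
Minimum DO = C_s − D_c = 8.38 − 5.435 = 2.945 mg/L.

t_c ≈ 0.896 d; D_c ≈ 5.43 mg/L; min DO ≈ 2.95 mg/L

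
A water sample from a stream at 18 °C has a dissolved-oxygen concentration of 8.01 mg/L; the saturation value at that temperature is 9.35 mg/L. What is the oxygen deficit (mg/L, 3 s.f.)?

D = C_s − C = 9.35 − 8.01 = 1.34 mg/L.

D ≈ 1.34 mg/L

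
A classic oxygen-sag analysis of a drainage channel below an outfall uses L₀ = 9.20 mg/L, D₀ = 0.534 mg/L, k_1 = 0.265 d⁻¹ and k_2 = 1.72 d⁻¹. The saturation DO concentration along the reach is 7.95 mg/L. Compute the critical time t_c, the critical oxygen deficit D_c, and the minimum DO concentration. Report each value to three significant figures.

t_c ≈ 1.02 d; D_c ≈ 1.08 mg/L; min DO ≈ 6.87 mg/L

At the critical point dD/dt = 0, so k_1 L₀ e^(−k_1 t) = k_2 D. Substituting D(t) from the Streeter–Phelps equation and solving for t gives
t_c = ln[(k_2/k_1)(1 − D₀(k_2−k_1)/(k_1 L₀))] / (k_2−k_1).
Here k_2−k_1 = 1.455 d⁻¹ and 1 − D₀(k_2−k_1)/(k_1 L₀) = 1 − 0.534×1.455/(0.265×9.20) = 0.6813, so
t_c = ln(6.491 × 0.6813) / 1.455 = 1.487 / 1.455 = 1.022 d.
L(t_c) = L₀ e^(−k_1 t_c) = 9.20 × 0.7628 = 7.018 mg/L, and at the critical point k_2 D_c = k_1 L, so D_c = (0.265/1.72) × 7.018 = 1.081 mg/L.
Minimum DO = C_s − D_c = 7.95 − 1.081 = 6.869 mg/L.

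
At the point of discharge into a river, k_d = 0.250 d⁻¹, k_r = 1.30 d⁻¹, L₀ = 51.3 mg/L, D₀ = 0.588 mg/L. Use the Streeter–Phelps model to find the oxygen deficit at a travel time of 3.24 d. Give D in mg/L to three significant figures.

k_d L₀/(k_r−k_d) = 0.250×51.3/(1.30−0.250) = 12.82/1.050 = 12.21 mg/L.
e^(−k_d t) = e^(−0.250×3.240) = 0.4449; e^(−k_r t) = e^(−1.30×3.240) = 0.01482.
D = 12.21 × (0.4449 − 0.01482) + 0.588 × 0.01482 = 5.253 + 0.008712 = 5.261 mg/L.

D ≈ 5.26 mg/L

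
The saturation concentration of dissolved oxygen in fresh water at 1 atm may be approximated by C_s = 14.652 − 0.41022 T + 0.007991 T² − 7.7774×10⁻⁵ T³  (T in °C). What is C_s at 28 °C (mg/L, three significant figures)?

C_s = 14.652 − 0.41022×28 + 0.007991×28² − 7.7774×10⁻⁵×28³ = 7.723 mg/L.

C_s ≈ 7.72 mg/L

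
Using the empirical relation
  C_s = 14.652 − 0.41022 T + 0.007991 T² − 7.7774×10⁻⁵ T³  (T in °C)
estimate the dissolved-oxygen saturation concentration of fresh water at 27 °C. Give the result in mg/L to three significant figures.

C_s = 14.652 − 0.41022×27 + 0.007991×27² − 7.7774×10⁻⁵×27³ = 7.871 mg/L.

C_s ≈ 7.87 mg/L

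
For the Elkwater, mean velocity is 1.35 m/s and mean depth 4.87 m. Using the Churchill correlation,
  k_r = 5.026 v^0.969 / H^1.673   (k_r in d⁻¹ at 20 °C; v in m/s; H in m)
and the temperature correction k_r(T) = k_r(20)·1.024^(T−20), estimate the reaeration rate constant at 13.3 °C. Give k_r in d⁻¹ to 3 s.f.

k_r(20) = 5.026 × 1.35^0.969 / 4.87^1.673 = 5.026 × 1.337 / 14.13 = 0.4756 d⁻¹.
k_r(13.3) = 0.4756 × 1.024^(13.3−20) = 0.4756 × 0.8531 = 0.4058 d⁻¹.

k_r ≈ 0.406 d⁻¹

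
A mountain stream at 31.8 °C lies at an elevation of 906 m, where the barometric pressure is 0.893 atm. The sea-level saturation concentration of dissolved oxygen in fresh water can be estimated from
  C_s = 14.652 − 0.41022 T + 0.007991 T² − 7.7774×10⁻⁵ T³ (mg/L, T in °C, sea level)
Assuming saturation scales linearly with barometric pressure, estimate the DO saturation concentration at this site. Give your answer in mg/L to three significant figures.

C_s ≈ 6.42 mg/L

At sea level: C_s = 14.652 − 0.41022×31.8 + 0.007991×31.8² − 7.7774×10⁻⁵×31.8³ = 7.187 mg/L.
Pressure correction: C_s' = 7.187 × 0.893 = 6.418 mg/L.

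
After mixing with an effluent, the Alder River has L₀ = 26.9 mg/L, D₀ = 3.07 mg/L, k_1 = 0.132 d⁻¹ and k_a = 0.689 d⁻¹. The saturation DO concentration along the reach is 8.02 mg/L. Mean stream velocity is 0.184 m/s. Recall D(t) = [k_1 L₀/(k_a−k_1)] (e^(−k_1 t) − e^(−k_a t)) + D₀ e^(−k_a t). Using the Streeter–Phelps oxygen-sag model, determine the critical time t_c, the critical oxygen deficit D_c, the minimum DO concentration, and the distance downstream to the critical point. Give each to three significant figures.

t_c ≈ 1.79 d; D_c ≈ 4.07 mg/L; min DO ≈ 3.95 mg/L; x_c ≈ 28.4 km

With k_a/k_1 = 5.220 and 1 − D₀(k_a−k_1)/(k_1 L₀) = 0.5184,
t_c = ln(5.220 × 0.5184) / (0.689 − 0.132) = ln(2.706) / 0.5570 = 0.9955/0.5570 = 1.787 d.
L(t_c) = L₀ e^(−k_1 t_c) = 26.9 × 0.7899 = 21.25 mg/L, and at the critical point k_a D_c = k_1 L, so D_c = (0.132/0.689) × 21.25 = 4.071 mg/L.
Minimum DO = C_s − D_c = 8.02 − 4.071 = 3.949 mg/L.
x_c = v t_c = 0.184 m/s × 1.787 d × 86400 s/d = 28410 m ≈ 28.4 km.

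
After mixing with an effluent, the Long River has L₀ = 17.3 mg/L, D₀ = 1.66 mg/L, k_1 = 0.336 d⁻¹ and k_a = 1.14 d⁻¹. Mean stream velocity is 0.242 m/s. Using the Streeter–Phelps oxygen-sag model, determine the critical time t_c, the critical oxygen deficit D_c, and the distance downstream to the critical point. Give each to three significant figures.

t_c ≈ 1.20 d; D_c ≈ 3.41 mg/L; x_c ≈ 25.0 km

t_c = [1/(k_a−k_1)] ln[(k_a/k_1)(1 − D₀(k_a−k_1)/(k_1 L₀))]
= [1/(1.14−0.336)] ln[(1.14/0.336)(1 − 1.66×0.8040/(0.336×17.3))]
= (1/0.8040) ln[3.393 × 0.7704] = 1.244 × ln(2.614) = 1.244 × 0.9608 = 1.195 d.
D_c = (k_1/k_a) L₀ e^(−k_1 t_c) = (0.336/1.14) × 17.3 × e^(−0.336×1.195) = 0.2947 × 17.3 × 0.6693 = 3.413 mg/L.
x_c = v t_c = 0.242 m/s × 1.195 d × 86400 s/d = 24990 m ≈ 25.0 km.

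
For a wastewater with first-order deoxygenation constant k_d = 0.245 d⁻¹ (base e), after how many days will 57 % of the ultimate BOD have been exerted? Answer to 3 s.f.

t ≈ 3.44 d

y/L₀ = 1 − e^(−k_d t) = 0.57 ⇒ e^(−k_d t) = 0.430
t = −ln(0.430) / 0.245 = 0.8440 / 0.245 = 3.445 d.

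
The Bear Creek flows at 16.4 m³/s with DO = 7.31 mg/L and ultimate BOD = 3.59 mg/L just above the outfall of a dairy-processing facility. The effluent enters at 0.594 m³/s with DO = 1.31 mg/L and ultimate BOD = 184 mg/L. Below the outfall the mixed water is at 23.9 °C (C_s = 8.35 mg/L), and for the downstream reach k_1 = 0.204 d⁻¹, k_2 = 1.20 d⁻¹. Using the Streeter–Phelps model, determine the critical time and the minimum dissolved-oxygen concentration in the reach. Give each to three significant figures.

t_c ≈ 0.817 d; minimum DO ≈ 6.93 mg/L

Mixed DO = (16.4×7.31 + 0.594×1.31)/(16.4+0.594) = 120.7/16.99 = 7.100 mg/L.
Mixed L₀ = (16.4×3.59 + 0.594×184)/(16.99) = 168.2/16.99 = 9.896 mg/L.
Initial deficit D₀ = C_s − DO₀ = 8.35 − 7.100 = 1.250 mg/L.
t_c = (1/0.9960) ln[(1.20/0.204)(1 − 1.250×0.9960/(0.204×9.896))] = 1.004 × ln(2.255) = 0.8166 d.
D_c = (0.204/1.20) × 9.896 × e^(−0.204×0.8166) = 0.1700 × 9.896 × 0.8465 = 1.424 mg/L.
Minimum DO = 8.35 − 1.424 = 6.926 mg/L.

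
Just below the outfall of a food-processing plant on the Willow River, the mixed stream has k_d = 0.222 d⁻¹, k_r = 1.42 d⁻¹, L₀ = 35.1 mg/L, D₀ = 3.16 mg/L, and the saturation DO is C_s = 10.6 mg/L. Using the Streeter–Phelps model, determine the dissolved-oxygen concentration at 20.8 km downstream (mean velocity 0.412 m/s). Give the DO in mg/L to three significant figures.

DO ≈ 6.35 mg/L

Travel time t = x/v = 20.8 km / (0.412 m/s) = 20800 m / 0.412 m/s = 50490 s = 0.5843 d.
k_d L₀/(k_r−k_d) = 0.222×35.1/(1.42−0.222) = 7.792/1.198 = 6.504 mg/L.
e^(−k_d t) = e^(−0.222×0.5843) = 0.8783; e^(−k_r t) = e^(−1.42×0.5843) = 0.4362.
D = 6.504 × (0.8783 − 0.4362) + 3.16 × 0.4362 = 2.876 + 1.378 = 4.254 mg/L.
DO = C_s − D = 10.6 − 4.254 = 6.346 mg/L.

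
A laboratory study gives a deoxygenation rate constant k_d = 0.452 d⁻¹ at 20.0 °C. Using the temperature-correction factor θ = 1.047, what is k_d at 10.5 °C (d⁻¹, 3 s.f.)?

k_d ≈ 0.292 d⁻¹

k_d(T₂) = k_d(T₁) · θ^(T₂−T₁) = 0.452 × 1.047^(10.5−20.0)
= 0.452 × 1.047^-9.50 = 0.452 × 0.6464 = 0.2922 d⁻¹.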